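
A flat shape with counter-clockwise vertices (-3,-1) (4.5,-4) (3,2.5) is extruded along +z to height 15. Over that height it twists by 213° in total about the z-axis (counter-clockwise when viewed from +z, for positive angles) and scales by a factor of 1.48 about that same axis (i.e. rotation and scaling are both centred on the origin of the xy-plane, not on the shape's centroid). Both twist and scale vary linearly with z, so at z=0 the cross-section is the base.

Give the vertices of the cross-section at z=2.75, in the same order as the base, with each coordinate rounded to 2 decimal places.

t = z/height = 2.75/15 = 0.183333
s = 1 + (scale-1)·z/height = 1 + (1.48-1)·2.75/15 = 1.088000
θ = twist·z/height = 213°·2.75/15 = 39.0500° = 0.681551 rad
cos θ = 0.776596, sin θ = 0.629998 (intermediates below are computed at full precision and shown rounded to 5 d.p.)
v1: (-3,-1) → rotate → (-1.69979,-2.66659) → ×s → (-1.84937,-2.90125) → (-1.85,-2.90)
v2: (4.5,-4) → rotate → (6.01468,-0.27139) → ×s → (6.54397,-0.29528) → (6.54,-0.30)
v3: (3,2.5) → rotate → (0.75479,3.83149) → ×s → (0.82122,4.16866) → (0.82,4.17)

Cross-section at z=2.75: (-1.85,-2.90) (6.54,-0.30) (0.82,4.17)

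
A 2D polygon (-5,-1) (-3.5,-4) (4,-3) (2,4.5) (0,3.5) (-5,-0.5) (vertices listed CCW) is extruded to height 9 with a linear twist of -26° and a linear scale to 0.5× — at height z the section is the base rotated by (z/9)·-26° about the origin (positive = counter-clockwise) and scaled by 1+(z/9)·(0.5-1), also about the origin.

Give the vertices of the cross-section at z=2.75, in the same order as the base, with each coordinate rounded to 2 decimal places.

t = z/height = 2.75/9 = 0.305556
s = 1 + (scale-1)·z/height = 1 + (0.5-1)·2.75/9 = 0.847222
θ = twist·z/height = -26°·2.75/9 = -7.9444° = -0.138657 rad
cos θ = 0.990403, sin θ = -0.138213 (intermediates below are computed at full precision and shown rounded to 5 d.p.)
v1: (-5,-1) → rotate → (-5.09023,-0.29934) → ×s → (-4.31255,-0.25361) → (-4.31,-0.25)
v2: (-3.5,-4) → rotate → (-4.01926,-3.47787) → ×s → (-3.40521,-2.94652) → (-3.41,-2.95)
v3: (4,-3) → rotate → (3.54697,-3.52406) → ×s → (3.00507,-2.98566) → (3.01,-2.99)
v4: (2,4.5) → rotate → (2.60276,4.18039) → ×s → (2.20512,3.54172) → (2.21,3.54)
v5: (0,3.5) → rotate → (0.48374,3.46641) → ×s → (0.40984,2.93682) → (0.41,2.94)
v6: (-5,-0.5) → rotate → (-5.02112,0.19586) → ×s → (-4.25400,0.16594) → (-4.25,0.17)

Cross-section at z=2.75: (-4.31,-0.25) (-3.41,-2.95) (3.01,-2.99) (2.21,3.54) (0.41,2.94) (-4.25,0.17)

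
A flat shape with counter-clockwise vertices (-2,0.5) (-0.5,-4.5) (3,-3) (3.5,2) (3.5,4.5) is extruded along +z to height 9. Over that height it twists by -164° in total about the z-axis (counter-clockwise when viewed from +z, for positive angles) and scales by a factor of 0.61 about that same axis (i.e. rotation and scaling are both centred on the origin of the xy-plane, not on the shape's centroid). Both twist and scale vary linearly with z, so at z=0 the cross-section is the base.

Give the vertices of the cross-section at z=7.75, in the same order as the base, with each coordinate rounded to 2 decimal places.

t = z/height = 7.75/9 = 0.861111
s = 1 + (scale-1)·z/height = 1 + (0.61-1)·7.75/9 = 0.664167
θ = twist·z/height = -164°·7.75/9 = -141.2222° = -2.464793 rad
cos θ = -0.779581, sin θ = -0.626301 (intermediates below are computed at full precision and shown rounded to 5 d.p.)
v1: (-2,0.5) → rotate → (1.87231,0.86281) → ×s → (1.24353,0.57305) → (1.24,0.57)
v2: (-0.5,-4.5) → rotate → (-2.42857,3.82126) → ×s → (-1.61297,2.53796) → (-1.61,2.54)
v3: (3,-3) → rotate → (-4.21765,0.45984) → ×s → (-2.80122,0.30541) → (-2.80,0.31)
v4: (3.5,2) → rotate → (-1.47593,-3.75122) → ×s → (-0.98026,-2.49143) → (-0.98,-2.49)
v5: (3.5,4.5) → rotate → (0.08982,-5.70017) → ×s → (0.05966,-3.78586) → (0.06,-3.79)

Cross-section at z=7.75: (1.24,0.57) (-1.61,2.54) (-2.80,0.31) (-0.98,-2.49) (0.06,-3.79)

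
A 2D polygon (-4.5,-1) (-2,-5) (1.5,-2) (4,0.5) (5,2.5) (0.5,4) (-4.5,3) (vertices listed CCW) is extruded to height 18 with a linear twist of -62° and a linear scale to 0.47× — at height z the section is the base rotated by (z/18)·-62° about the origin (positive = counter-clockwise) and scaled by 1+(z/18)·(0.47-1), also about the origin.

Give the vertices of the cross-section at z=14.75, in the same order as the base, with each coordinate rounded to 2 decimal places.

t = z/height = 14.75/18 = 0.819444
s = 1 + (scale-1)·z/height = 1 + (0.47-1)·14.75/18 = 0.565694
θ = twist·z/height = -62°·14.75/18 = -50.8056° = -0.886724 rad
cos θ = 0.631954, sin θ = -0.775006 (intermediates below are computed at full precision and shown rounded to 5 d.p.)
v1: (-4.5,-1) → rotate → (-3.61880,2.85557) → ×s → (-2.04713,1.61538) → (-2.05,1.62)
v2: (-2,-5) → rotate → (-5.13894,-1.60976) → ×s → (-2.90707,-0.91063) → (-2.91,-0.91)
v3: (1.5,-2) → rotate → (-0.60208,-2.42642) → ×s → (-0.34059,-1.37261) → (-0.34,-1.37)
v4: (4,0.5) → rotate → (2.91532,-2.78405) → ×s → (1.64918,-1.57492) → (1.65,-1.57)
v5: (5,2.5) → rotate → (5.09729,-2.29514) → ×s → (2.88351,-1.29835) → (2.88,-1.30)
v6: (0.5,4) → rotate → (3.41600,2.14031) → ×s → (1.93241,1.21076) → (1.93,1.21)
v7: (-4.5,3) → rotate → (-0.51878,5.38339) → ×s → (-0.29347,3.04535) → (-0.29,3.05)

Cross-section at z=14.75: (-2.05,1.62) (-2.91,-0.91) (-0.34,-1.37) (1.65,-1.57) (2.88,-1.30) (1.93,1.21) (-0.29,3.05)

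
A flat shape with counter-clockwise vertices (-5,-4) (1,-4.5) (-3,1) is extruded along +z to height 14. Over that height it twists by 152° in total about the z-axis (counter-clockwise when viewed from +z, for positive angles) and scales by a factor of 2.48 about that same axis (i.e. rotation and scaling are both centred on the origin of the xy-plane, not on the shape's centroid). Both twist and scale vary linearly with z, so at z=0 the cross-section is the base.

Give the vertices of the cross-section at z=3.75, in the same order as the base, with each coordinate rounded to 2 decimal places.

Cross-section at z=3.75: (-1.65,-8.79) (5.16,-3.85) (-4.09,-1.67)

t = z/height = 3.75/14 = 0.267857
s = 1 + (scale-1)·z/height = 1 + (2.48-1)·3.75/14 = 1.396429
θ = twist·z/height = 152°·3.75/14 = 40.7143° = 0.710598 rad
cos θ = 0.757972, sin θ = 0.652287 (intermediates below are computed at full precision and shown rounded to 5 d.p.)
v1: (-5,-4) → rotate → (-1.18071,-6.29332) → ×s → (-1.64878,-8.78818) → (-1.65,-8.79)
v2: (1,-4.5) → rotate → (3.69327,-2.75859) → ×s → (5.15738,-3.85217) → (5.16,-3.85)
v3: (-3,1) → rotate → (-2.92620,-1.19889) → ×s → (-4.08623,-1.67416) → (-4.09,-1.67)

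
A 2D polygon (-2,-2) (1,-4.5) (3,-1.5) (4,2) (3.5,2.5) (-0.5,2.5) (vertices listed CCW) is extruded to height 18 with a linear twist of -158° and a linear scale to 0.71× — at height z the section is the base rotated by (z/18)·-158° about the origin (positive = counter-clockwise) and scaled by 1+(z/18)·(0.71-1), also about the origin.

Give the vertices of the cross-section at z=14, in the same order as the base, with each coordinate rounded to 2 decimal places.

Cross-section at z=14: (-0.46,2.14) (-3.35,1.24) (-2.24,-1.32) (-0.38,-3.44) (0.15,-3.33) (1.84,-0.73)

t = z/height = 14/18 = 0.777778
s = 1 + (scale-1)·z/height = 1 + (0.71-1)·14/18 = 0.774444
θ = twist·z/height = -158°·14/18 = -122.8889° = -2.144816 rad
cos θ = -0.543012, sin θ = -0.839725 (intermediates below are computed at full precision and shown rounded to 5 d.p.)
v1: (-2,-2) → rotate → (-0.59343,2.76547) → ×s → (-0.45958,2.14171) → (-0.46,2.14)
v2: (1,-4.5) → rotate → (-4.32177,1.60383) → ×s → (-3.34697,1.24207) → (-3.35,1.24)
v3: (3,-1.5) → rotate → (-2.88862,-1.70466) → ×s → (-2.23708,-1.32016) → (-2.24,-1.32)
v4: (4,2) → rotate → (-0.49260,-4.44492) → ×s → (-0.38149,-3.44235) → (-0.38,-3.44)
v5: (3.5,2.5) → rotate → (0.19877,-4.29657) → ×s → (0.15394,-3.32745) → (0.15,-3.33)
v6: (-0.5,2.5) → rotate → (2.37082,-0.93767) → ×s → (1.83607,-0.72617) → (1.84,-0.73)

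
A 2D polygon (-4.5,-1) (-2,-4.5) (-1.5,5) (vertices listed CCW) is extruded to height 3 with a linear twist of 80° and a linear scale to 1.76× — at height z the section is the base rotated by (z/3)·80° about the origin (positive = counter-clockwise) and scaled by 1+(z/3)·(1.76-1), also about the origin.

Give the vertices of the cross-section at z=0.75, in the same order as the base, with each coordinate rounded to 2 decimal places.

Cross-section at z=0.75: (-4.63,-2.95) (-0.40,-5.85) (-3.71,4.98)

t = z/height = 0.75/3 = 0.25
s = 1 + (scale-1)·z/height = 1 + (1.76-1)·0.75/3 = 1.190000
θ = twist·z/height = 80°·0.75/3 = 20.0000° = 0.349066 rad
cos θ = 0.939693, sin θ = 0.342020 (intermediates below are computed at full precision and shown rounded to 5 d.p.)
v1: (-4.5,-1) → rotate → (-3.88660,-2.47878) → ×s → (-4.62505,-2.94975) → (-4.63,-2.95)
v2: (-2,-4.5) → rotate → (-0.34029,-4.91266) → ×s → (-0.40495,-5.84606) → (-0.40,-5.85)
v3: (-1.5,5) → rotate → (-3.11964,4.18543) → ×s → (-3.71237,4.98067) → (-3.71,4.98)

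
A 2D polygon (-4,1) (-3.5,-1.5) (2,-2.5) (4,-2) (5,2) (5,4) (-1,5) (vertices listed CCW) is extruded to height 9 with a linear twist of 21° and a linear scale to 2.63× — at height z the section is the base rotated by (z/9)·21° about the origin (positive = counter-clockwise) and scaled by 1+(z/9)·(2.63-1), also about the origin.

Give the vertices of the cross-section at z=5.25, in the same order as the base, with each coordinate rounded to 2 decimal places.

t = z/height = 5.25/9 = 0.583333
s = 1 + (scale-1)·z/height = 1 + (2.63-1)·5.25/9 = 1.950833
θ = twist·z/height = 21°·5.25/9 = 12.2500° = 0.213803 rad
cos θ = 0.977231, sin θ = 0.212178 (intermediates below are computed at full precision and shown rounded to 5 d.p.)
v1: (-4,1) → rotate → (-4.12110,0.12852) → ×s → (-8.03958,0.25072) → (-8.04,0.25)
v2: (-3.5,-1.5) → rotate → (-3.10204,-2.20847) → ×s → (-6.05157,-4.30835) → (-6.05,-4.31)
v3: (2,-2.5) → rotate → (2.48491,-2.01872) → ×s → (4.84764,-3.93819) → (4.85,-3.94)
v4: (4,-2) → rotate → (4.33328,-1.10575) → ×s → (8.45351,-2.15714) → (8.45,-2.16)
v5: (5,2) → rotate → (4.46180,3.01535) → ×s → (8.70423,5.88245) → (8.70,5.88)
v6: (5,4) → rotate → (4.03744,4.96981) → ×s → (7.87638,9.69528) → (7.88,9.70)
v7: (-1,5) → rotate → (-2.03812,4.67398) → ×s → (-3.97603,9.11815) → (-3.98,9.12)

Cross-section at z=5.25: (-8.04,0.25) (-6.05,-4.31) (4.85,-3.94) (8.45,-2.16) (8.70,5.88) (7.88,9.70) (-3.98,9.12)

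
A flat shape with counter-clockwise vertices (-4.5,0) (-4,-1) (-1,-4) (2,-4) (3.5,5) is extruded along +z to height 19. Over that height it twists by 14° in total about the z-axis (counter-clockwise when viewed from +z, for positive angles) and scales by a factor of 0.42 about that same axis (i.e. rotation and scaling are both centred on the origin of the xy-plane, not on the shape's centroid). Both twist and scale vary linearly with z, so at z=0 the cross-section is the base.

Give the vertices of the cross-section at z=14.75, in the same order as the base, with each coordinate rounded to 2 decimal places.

t = z/height = 14.75/19 = 0.776316
s = 1 + (scale-1)·z/height = 1 + (0.42-1)·14.75/19 = 0.549737
θ = twist·z/height = 14°·14.75/19 = 10.8684° = 0.189690 rad
cos θ = 0.982063, sin θ = 0.188554 (intermediates below are computed at full precision and shown rounded to 5 d.p.)
v1: (-4.5,0) → rotate → (-4.41928,-0.84849) → ×s → (-2.42944,-0.46645) → (-2.43,-0.47)
v2: (-4,-1) → rotate → (-3.73970,-1.73628) → ×s → (-2.05585,-0.95450) → (-2.06,-0.95)
v3: (-1,-4) → rotate → (-0.22785,-4.11681) → ×s → (-0.12526,-2.26316) → (-0.13,-2.26)
v4: (2,-4) → rotate → (2.71834,-3.55114) → ×s → (1.49437,-1.95219) → (1.49,-1.95)
v5: (3.5,5) → rotate → (2.49445,5.57025) → ×s → (1.37129,3.06217) → (1.37,3.06)

Cross-section at z=14.75: (-2.43,-0.47) (-2.06,-0.95) (-0.13,-2.26) (1.49,-1.95) (1.37,3.06)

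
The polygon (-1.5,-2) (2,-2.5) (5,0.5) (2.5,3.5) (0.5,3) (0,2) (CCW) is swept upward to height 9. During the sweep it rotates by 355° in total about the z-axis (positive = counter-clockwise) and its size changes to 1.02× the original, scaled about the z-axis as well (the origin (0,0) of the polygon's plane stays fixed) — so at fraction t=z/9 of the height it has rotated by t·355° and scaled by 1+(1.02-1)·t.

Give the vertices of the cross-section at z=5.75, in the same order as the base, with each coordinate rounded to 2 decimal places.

t = z/height = 5.75/9 = 0.638889
s = 1 + (scale-1)·z/height = 1 + (1.02-1)·5.75/9 = 1.012778
θ = twist·z/height = 355°·5.75/9 = 226.8056° = 3.958504 rad
cos θ = -0.684476, sin θ = -0.729035 (intermediates below are computed at full precision and shown rounded to 5 d.p.)
v1: (-1.5,-2) → rotate → (-0.43136,2.46251) → ×s → (-0.43687,2.49397) → (-0.44,2.49)
v2: (2,-2.5) → rotate → (-3.19154,0.25312) → ×s → (-3.23232,0.25636) → (-3.23,0.26)
v3: (5,0.5) → rotate → (-3.05786,-3.98741) → ×s → (-3.09694,-4.03836) → (-3.10,-4.04)
v4: (2.5,3.5) → rotate → (0.84043,-4.21825) → ×s → (0.85117,-4.27215) → (0.85,-4.27)
v5: (0.5,3) → rotate → (1.84487,-2.41795) → ×s → (1.86844,-2.44884) → (1.87,-2.45)
v6: (0,2) → rotate → (1.45807,-1.36895) → ×s → (1.47670,-1.38645) → (1.48,-1.39)

Cross-section at z=5.75: (-0.44,2.49) (-3.23,0.26) (-3.10,-4.04) (0.85,-4.27) (1.87,-2.45) (1.48,-1.39)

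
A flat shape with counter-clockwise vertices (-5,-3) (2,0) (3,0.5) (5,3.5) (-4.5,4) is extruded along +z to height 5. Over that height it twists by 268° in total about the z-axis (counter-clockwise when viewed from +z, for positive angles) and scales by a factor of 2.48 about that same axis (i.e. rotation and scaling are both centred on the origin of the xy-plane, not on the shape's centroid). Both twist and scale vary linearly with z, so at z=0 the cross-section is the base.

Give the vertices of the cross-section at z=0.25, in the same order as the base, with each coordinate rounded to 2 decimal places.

Cross-section at z=0.25: (-4.48,-4.38) (2.09,0.50) (3.01,1.27) (4.35,4.90) (-5.70,3.06)

t = z/height = 0.25/5 = 0.05
s = 1 + (scale-1)·z/height = 1 + (2.48-1)·0.25/5 = 1.074000
θ = twist·z/height = 268°·0.25/5 = 13.4000° = 0.233874 rad
cos θ = 0.972776, sin θ = 0.231748 (intermediates below are computed at full precision and shown rounded to 5 d.p.)
v1: (-5,-3) → rotate → (-4.16864,-4.07707) → ×s → (-4.47711,-4.37877) → (-4.48,-4.38)
v2: (2,0) → rotate → (1.94555,0.46350) → ×s → (2.08952,0.49779) → (2.09,0.50)
v3: (3,0.5) → rotate → (2.80245,1.18163) → ×s → (3.00984,1.26907) → (3.01,1.27)
v4: (5,3.5) → rotate → (4.05276,4.56346) → ×s → (4.35267,4.90115) → (4.35,4.90)
v5: (-4.5,4) → rotate → (-5.30448,2.84824) → ×s → (-5.69701,3.05901) → (-5.70,3.06)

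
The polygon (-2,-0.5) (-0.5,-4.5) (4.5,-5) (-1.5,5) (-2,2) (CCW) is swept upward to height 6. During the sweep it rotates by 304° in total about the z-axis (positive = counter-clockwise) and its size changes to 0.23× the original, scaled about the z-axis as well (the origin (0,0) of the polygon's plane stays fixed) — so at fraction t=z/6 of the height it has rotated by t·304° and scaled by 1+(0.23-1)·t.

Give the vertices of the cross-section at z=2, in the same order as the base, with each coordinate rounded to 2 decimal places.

Cross-section at z=2: (0.66,-1.38) (3.35,0.29) (2.99,4.01) (-3.43,-1.82) (-1.17,-1.75)

t = z/height = 2/6 = 0.333333
s = 1 + (scale-1)·z/height = 1 + (0.23-1)·2/6 = 0.743333
θ = twist·z/height = 304°·2/6 = 101.3333° = 1.768600 rad
cos θ = -0.196517, sin θ = 0.980500 (intermediates below are computed at full precision and shown rounded to 5 d.p.)
v1: (-2,-0.5) → rotate → (0.88328,-1.86274) → ×s → (0.65657,-1.38464) → (0.66,-1.38)
v2: (-0.5,-4.5) → rotate → (4.51051,0.39407) → ×s → (3.35281,0.29293) → (3.35,0.29)
v3: (4.5,-5) → rotate → (4.01818,5.39484) → ×s → (2.98685,4.01016) → (2.99,4.01)
v4: (-1.5,5) → rotate → (-4.60773,-2.45333) → ×s → (-3.42508,-1.82364) → (-3.43,-1.82)
v5: (-2,2) → rotate → (-1.56797,-2.35403) → ×s → (-1.16552,-1.74983) → (-1.17,-1.75)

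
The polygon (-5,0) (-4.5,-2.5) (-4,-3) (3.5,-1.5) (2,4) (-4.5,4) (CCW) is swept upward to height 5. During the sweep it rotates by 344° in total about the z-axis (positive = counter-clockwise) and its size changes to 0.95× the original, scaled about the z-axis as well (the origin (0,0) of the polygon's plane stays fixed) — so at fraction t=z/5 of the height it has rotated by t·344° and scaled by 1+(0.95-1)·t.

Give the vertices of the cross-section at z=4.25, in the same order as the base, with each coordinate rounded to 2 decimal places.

t = z/height = 4.25/5 = 0.85
s = 1 + (scale-1)·z/height = 1 + (0.95-1)·4.25/5 = 0.957500
θ = twist·z/height = 344°·4.25/5 = 292.4000° = 5.103343 rad
cos θ = 0.381070, sin θ = -0.924546 (intermediates below are computed at full precision and shown rounded to 5 d.p.)
v1: (-5,0) → rotate → (-1.90535,4.62273) → ×s → (-1.82437,4.42626) → (-1.82,4.43)
v2: (-4.5,-2.5) → rotate → (-4.02618,3.20778) → ×s → (-3.85507,3.07145) → (-3.86,3.07)
v3: (-4,-3) → rotate → (-4.29792,2.55497) → ×s → (-4.11526,2.44639) → (-4.12,2.45)
v4: (3.5,-1.5) → rotate → (-0.05307,-3.80752) → ×s → (-0.05082,-3.64570) → (-0.05,-3.65)
v5: (2,4) → rotate → (4.46032,-0.32481) → ×s → (4.27076,-0.31101) → (4.27,-0.31)
v6: (-4.5,4) → rotate → (1.98337,5.68474) → ×s → (1.89907,5.44314) → (1.90,5.44)

Cross-section at z=4.25: (-1.82,4.43) (-3.86,3.07) (-4.12,2.45) (-0.05,-3.65) (4.27,-0.31) (1.90,5.44)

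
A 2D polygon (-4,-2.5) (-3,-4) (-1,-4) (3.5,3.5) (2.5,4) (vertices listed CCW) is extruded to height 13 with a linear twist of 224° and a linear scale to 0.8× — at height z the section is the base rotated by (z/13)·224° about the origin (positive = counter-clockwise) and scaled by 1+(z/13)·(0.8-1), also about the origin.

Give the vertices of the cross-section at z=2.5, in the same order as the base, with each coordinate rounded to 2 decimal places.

Cross-section at z=2.5: (-1.17,-4.38) (0.52,-4.78) (1.92,-3.47) (0.16,4.76) (-0.87,4.45)

t = z/height = 2.5/13 = 0.192308
s = 1 + (scale-1)·z/height = 1 + (0.8-1)·2.5/13 = 0.961538
θ = twist·z/height = 224°·2.5/13 = 43.0769° = 0.751834 rad
cos θ = 0.730437, sin θ = 0.682980 (intermediates below are computed at full precision and shown rounded to 5 d.p.)
v1: (-4,-2.5) → rotate → (-1.21430,-4.55801) → ×s → (-1.16760,-4.38270) → (-1.17,-4.38)
v2: (-3,-4) → rotate → (0.54061,-4.97069) → ×s → (0.51981,-4.77951) → (0.52,-4.78)
v3: (-1,-4) → rotate → (2.00148,-3.60473) → ×s → (1.92450,-3.46609) → (1.92,-3.47)
v4: (3.5,3.5) → rotate → (0.16610,4.94696) → ×s → (0.15971,4.75669) → (0.16,4.76)
v5: (2.5,4) → rotate → (-0.90582,4.62920) → ×s → (-0.87099,4.45115) → (-0.87,4.45)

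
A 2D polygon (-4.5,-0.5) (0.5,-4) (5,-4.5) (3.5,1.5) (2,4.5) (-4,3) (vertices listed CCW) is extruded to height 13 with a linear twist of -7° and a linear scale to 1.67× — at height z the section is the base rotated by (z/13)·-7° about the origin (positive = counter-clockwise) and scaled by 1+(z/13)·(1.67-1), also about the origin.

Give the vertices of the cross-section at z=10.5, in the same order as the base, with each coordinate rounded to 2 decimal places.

Cross-section at z=10.5: (-6.98,-0.08) (0.16,-6.21) (6.99,-7.66) (5.60,1.77) (3.75,6.60) (-5.68,5.21)

t = z/height = 10.5/13 = 0.807692
s = 1 + (scale-1)·z/height = 1 + (1.67-1)·10.5/13 = 1.541154
θ = twist·z/height = -7°·10.5/13 = -5.6538° = -0.098678 rad
cos θ = 0.995135, sin θ = -0.098518 (intermediates below are computed at full precision and shown rounded to 5 d.p.)
v1: (-4.5,-0.5) → rotate → (-4.52737,-0.05424) → ×s → (-6.97737,-0.08359) → (-6.98,-0.08)
v2: (0.5,-4) → rotate → (0.10349,-4.02980) → ×s → (0.15950,-6.21054) → (0.16,-6.21)
v3: (5,-4.5) → rotate → (4.53234,-4.97070) → ×s → (6.98504,-7.66061) → (6.99,-7.66)
v4: (3.5,1.5) → rotate → (3.63075,1.14789) → ×s → (5.59555,1.76907) → (5.60,1.77)
v5: (2,4.5) → rotate → (2.43360,4.28107) → ×s → (3.75056,6.59779) → (3.75,6.60)
v6: (-4,3) → rotate → (-3.68499,3.37948) → ×s → (-5.67913,5.20830) → (-5.68,5.21)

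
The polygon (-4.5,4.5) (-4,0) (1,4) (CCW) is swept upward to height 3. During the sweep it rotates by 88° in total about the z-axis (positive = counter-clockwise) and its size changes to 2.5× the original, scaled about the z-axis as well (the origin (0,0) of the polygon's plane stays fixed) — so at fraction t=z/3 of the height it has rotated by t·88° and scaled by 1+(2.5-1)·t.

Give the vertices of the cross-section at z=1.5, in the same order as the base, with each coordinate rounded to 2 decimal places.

t = z/height = 1.5/3 = 0.5
s = 1 + (scale-1)·z/height = 1 + (2.5-1)·1.5/3 = 1.750000
θ = twist·z/height = 88°·1.5/3 = 44.0000° = 0.767945 rad
cos θ = 0.719340, sin θ = 0.694658 (intermediates below are computed at full precision and shown rounded to 5 d.p.)
v1: (-4.5,4.5) → rotate → (-6.36299,0.11107) → ×s → (-11.13524,0.19437) → (-11.14,0.19)
v2: (-4,0) → rotate → (-2.87736,-2.77863) → ×s → (-5.03538,-4.86261) → (-5.04,-4.86)
v3: (1,4) → rotate → (-2.05929,3.57202) → ×s → (-3.60376,6.25103) → (-3.60,6.25)

Cross-section at z=1.5: (-11.14,0.19) (-5.04,-4.86) (-3.60,6.25)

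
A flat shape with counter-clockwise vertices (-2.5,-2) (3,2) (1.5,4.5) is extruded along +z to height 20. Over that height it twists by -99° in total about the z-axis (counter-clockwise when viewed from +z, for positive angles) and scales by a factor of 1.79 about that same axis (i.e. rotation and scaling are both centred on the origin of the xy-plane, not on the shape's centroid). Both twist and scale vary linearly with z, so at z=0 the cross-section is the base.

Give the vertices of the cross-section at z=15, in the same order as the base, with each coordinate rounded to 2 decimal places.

t = z/height = 15/20 = 0.75
s = 1 + (scale-1)·z/height = 1 + (1.79-1)·15/20 = 1.592500
θ = twist·z/height = -99°·15/20 = -74.2500° = -1.295907 rad
cos θ = 0.271440, sin θ = -0.962455 (intermediates below are computed at full precision and shown rounded to 5 d.p.)
v1: (-2.5,-2) → rotate → (-2.60351,1.86326) → ×s → (-4.14609,2.96724) → (-4.15,2.97)
v2: (3,2) → rotate → (2.73923,-2.34448) → ×s → (4.36223,-3.73359) → (4.36,-3.73)
v3: (1.5,4.5) → rotate → (4.73821,-0.22220) → ×s → (7.54560,-0.35385) → (7.55,-0.35)

Cross-section at z=15: (-4.15,2.97) (4.36,-3.73) (7.55,-0.35)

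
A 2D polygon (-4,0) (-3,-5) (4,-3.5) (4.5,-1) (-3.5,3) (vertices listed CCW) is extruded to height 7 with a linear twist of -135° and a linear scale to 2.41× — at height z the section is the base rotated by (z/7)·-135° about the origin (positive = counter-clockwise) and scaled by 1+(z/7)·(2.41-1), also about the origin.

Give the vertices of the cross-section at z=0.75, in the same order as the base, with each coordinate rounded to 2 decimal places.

t = z/height = 0.75/7 = 0.107143
s = 1 + (scale-1)·z/height = 1 + (2.41-1)·0.75/7 = 1.151071
θ = twist·z/height = -135°·0.75/7 = -14.4643° = -0.252449 rad
cos θ = 0.968304, sin θ = -0.249776 (intermediates below are computed at full precision and shown rounded to 5 d.p.)
v1: (-4,0) → rotate → (-3.87321,0.99911) → ×s → (-4.45835,1.15004) → (-4.46,1.15)
v2: (-3,-5) → rotate → (-4.15379,-4.09219) → ×s → (-4.78131,-4.71040) → (-4.78,-4.71)
v3: (4,-3.5) → rotate → (2.99900,-4.38817) → ×s → (3.45206,-5.05110) → (3.45,-5.05)
v4: (4.5,-1) → rotate → (4.10759,-2.09230) → ×s → (4.72813,-2.40838) → (4.73,-2.41)
v5: (-3.5,3) → rotate → (-2.63973,3.77913) → ×s → (-3.03852,4.35005) → (-3.04,4.35)

Cross-section at z=0.75: (-4.46,1.15) (-4.78,-4.71) (3.45,-5.05) (4.73,-2.41) (-3.04,4.35)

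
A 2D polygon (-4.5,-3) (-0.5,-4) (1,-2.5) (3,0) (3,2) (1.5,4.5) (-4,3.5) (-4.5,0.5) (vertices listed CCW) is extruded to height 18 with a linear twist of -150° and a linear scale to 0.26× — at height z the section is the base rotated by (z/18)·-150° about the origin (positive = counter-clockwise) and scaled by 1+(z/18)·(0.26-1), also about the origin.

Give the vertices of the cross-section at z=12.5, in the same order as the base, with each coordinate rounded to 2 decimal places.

t = z/height = 12.5/18 = 0.694444
s = 1 + (scale-1)·z/height = 1 + (0.26-1)·12.5/18 = 0.486111
θ = twist·z/height = -150°·12.5/18 = -104.1667° = -1.818051 rad
cos θ = -0.244743, sin θ = -0.969588 (intermediates below are computed at full precision and shown rounded to 5 d.p.)
v1: (-4.5,-3) → rotate → (-1.80742,5.09738) → ×s → (-0.87861,2.47789) → (-0.88,2.48)
v2: (-0.5,-4) → rotate → (-3.75598,1.46377) → ×s → (-1.82582,0.71155) → (-1.83,0.71)
v3: (1,-2.5) → rotate → (-2.66871,-0.35773) → ×s → (-1.29729,-0.17390) → (-1.30,-0.17)
v4: (3,0) → rotate → (-0.73423,-2.90876) → ×s → (-0.35692,-1.41398) → (-0.36,-1.41)
v5: (3,2) → rotate → (1.20495,-3.39825) → ×s → (0.58574,-1.65193) → (0.59,-1.65)
v6: (1.5,4.5) → rotate → (3.99603,-2.55573) → ×s → (1.94251,-1.24237) → (1.94,-1.24)
v7: (-4,3.5) → rotate → (4.37253,3.02175) → ×s → (2.12554,1.46891) → (2.13,1.47)
v8: (-4.5,0.5) → rotate → (1.58614,4.24077) → ×s → (0.77104,2.06149) → (0.77,2.06)

Cross-section at z=12.5: (-0.88,2.48) (-1.83,0.71) (-1.30,-0.17) (-0.36,-1.41) (0.59,-1.65) (1.94,-1.24) (2.13,1.47) (0.77,2.06)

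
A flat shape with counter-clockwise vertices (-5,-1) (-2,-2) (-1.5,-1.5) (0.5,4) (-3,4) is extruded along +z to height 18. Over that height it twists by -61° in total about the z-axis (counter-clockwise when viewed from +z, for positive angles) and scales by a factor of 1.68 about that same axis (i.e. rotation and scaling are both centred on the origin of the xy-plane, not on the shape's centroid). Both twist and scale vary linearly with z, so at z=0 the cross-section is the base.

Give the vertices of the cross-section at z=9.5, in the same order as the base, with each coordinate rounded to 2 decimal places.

t = z/height = 9.5/18 = 0.527778
s = 1 + (scale-1)·z/height = 1 + (1.68-1)·9.5/18 = 1.358889
θ = twist·z/height = -61°·9.5/18 = -32.1944° = -0.561899 rad
cos θ = 0.846245, sin θ = -0.532794 (intermediates below are computed at full precision and shown rounded to 5 d.p.)
v1: (-5,-1) → rotate → (-4.76402,1.81773) → ×s → (-6.47377,2.47009) → (-6.47,2.47)
v2: (-2,-2) → rotate → (-2.75808,-0.62690) → ×s → (-3.74792,-0.85189) → (-3.75,-0.85)
v3: (-1.5,-1.5) → rotate → (-2.06856,-0.47018) → ×s → (-2.81094,-0.63892) → (-2.81,-0.64)
v4: (0.5,4) → rotate → (2.55430,3.11858) → ×s → (3.47101,4.23781) → (3.47,4.24)
v5: (-3,4) → rotate → (-0.40756,4.98336) → ×s → (-0.55383,6.77184) → (-0.55,6.77)

Cross-section at z=9.5: (-6.47,2.47) (-3.75,-0.85) (-2.81,-0.64) (3.47,4.24) (-0.55,6.77)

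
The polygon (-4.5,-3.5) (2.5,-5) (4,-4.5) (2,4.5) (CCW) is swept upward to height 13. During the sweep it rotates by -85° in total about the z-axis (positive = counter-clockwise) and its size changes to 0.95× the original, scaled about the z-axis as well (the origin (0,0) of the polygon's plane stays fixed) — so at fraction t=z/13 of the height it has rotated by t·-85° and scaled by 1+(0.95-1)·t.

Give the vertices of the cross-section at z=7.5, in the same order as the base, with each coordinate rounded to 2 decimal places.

t = z/height = 7.5/13 = 0.576923
s = 1 + (scale-1)·z/height = 1 + (0.95-1)·7.5/13 = 0.971154
θ = twist·z/height = -85°·7.5/13 = -49.0385° = -0.855883 rad
cos θ = 0.655552, sin θ = -0.755150 (intermediates below are computed at full precision and shown rounded to 5 d.p.)
v1: (-4.5,-3.5) → rotate → (-5.59301,1.10374) → ×s → (-5.43167,1.07190) → (-5.43,1.07)
v2: (2.5,-5) → rotate → (-2.13687,-5.16564) → ×s → (-2.07523,-5.01663) → (-2.08,-5.02)
v3: (4,-4.5) → rotate → (-0.77597,-5.97058) → ×s → (-0.75358,-5.79836) → (-0.75,-5.80)
v4: (2,4.5) → rotate → (4.70928,1.43969) → ×s → (4.57343,1.39816) → (4.57,1.40)

Cross-section at z=7.5: (-5.43,1.07) (-2.08,-5.02) (-0.75,-5.80) (4.57,1.40)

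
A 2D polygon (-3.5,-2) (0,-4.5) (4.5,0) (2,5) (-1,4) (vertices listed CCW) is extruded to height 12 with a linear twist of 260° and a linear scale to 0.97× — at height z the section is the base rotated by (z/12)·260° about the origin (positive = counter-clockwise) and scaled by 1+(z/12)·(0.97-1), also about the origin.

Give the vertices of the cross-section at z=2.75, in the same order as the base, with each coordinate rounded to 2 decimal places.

t = z/height = 2.75/12 = 0.229167
s = 1 + (scale-1)·z/height = 1 + (0.97-1)·2.75/12 = 0.993125
θ = twist·z/height = 260°·2.75/12 = 59.5833° = 1.039925 rad
cos θ = 0.506285, sin θ = 0.862366 (intermediates below are computed at full precision and shown rounded to 5 d.p.)
v1: (-3.5,-2) → rotate → (-0.04726,-4.03085) → ×s → (-0.04694,-4.00314) → (-0.05,-4.00)
v2: (0,-4.5) → rotate → (3.88065,-2.27828) → ×s → (3.85397,-2.26262) → (3.85,-2.26)
v3: (4.5,0) → rotate → (2.27828,3.88065) → ×s → (2.26262,3.85397) → (2.26,3.85)
v4: (2,5) → rotate → (-3.29926,4.25616) → ×s → (-3.27658,4.22689) → (-3.28,4.23)
v5: (-1,4) → rotate → (-3.95575,1.16277) → ×s → (-3.92855,1.15478) → (-3.93,1.15)

Cross-section at z=2.75: (-0.05,-4.00) (3.85,-2.26) (2.26,3.85) (-3.28,4.23) (-3.93,1.15)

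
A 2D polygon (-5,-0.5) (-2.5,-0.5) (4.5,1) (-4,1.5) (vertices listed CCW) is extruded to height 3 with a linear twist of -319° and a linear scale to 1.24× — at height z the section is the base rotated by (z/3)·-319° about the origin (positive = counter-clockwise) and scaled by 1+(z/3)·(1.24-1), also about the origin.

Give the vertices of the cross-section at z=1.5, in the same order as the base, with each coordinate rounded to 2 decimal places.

t = z/height = 1.5/3 = 0.5
s = 1 + (scale-1)·z/height = 1 + (1.24-1)·1.5/3 = 1.120000
θ = twist·z/height = -319°·1.5/3 = -159.5000° = -2.783800 rad
cos θ = -0.936672, sin θ = -0.350207 (intermediates below are computed at full precision and shown rounded to 5 d.p.)
v1: (-5,-0.5) → rotate → (4.50826,2.21937) → ×s → (5.04925,2.48570) → (5.05,2.49)
v2: (-2.5,-0.5) → rotate → (2.16658,1.34385) → ×s → (2.42657,1.50512) → (2.43,1.51)
v3: (4.5,1) → rotate → (-3.86482,-2.51261) → ×s → (-4.32860,-2.81412) → (-4.33,-2.81)
v4: (-4,1.5) → rotate → (4.27200,-0.00418) → ×s → (4.78464,-0.00468) → (4.78,0.00)

Cross-section at z=1.5: (5.05,2.49) (2.43,1.51) (-4.33,-2.81) (4.78,0.00)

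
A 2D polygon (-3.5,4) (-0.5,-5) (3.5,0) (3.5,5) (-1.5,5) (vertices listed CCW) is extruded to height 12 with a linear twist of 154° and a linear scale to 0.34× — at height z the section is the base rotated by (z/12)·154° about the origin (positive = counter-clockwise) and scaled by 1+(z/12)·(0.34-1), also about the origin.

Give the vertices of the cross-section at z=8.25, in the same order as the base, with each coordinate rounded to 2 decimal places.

t = z/height = 8.25/12 = 0.6875
s = 1 + (scale-1)·z/height = 1 + (0.34-1)·8.25/12 = 0.546250
θ = twist·z/height = 154°·8.25/12 = 105.8750° = 1.847867 rad
cos θ = -0.273540, sin θ = 0.961861 (intermediates below are computed at full precision and shown rounded to 5 d.p.)
v1: (-3.5,4) → rotate → (-2.89005,-4.46067) → ×s → (-1.57869,-2.43664) → (-1.58,-2.44)
v2: (-0.5,-5) → rotate → (4.94607,0.88677) → ×s → (2.70179,0.48440) → (2.70,0.48)
v3: (3.5,0) → rotate → (-0.95739,3.36651) → ×s → (-0.52297,1.83896) → (-0.52,1.84)
v4: (3.5,5) → rotate → (-5.76669,1.99881) → ×s → (-3.15006,1.09185) → (-3.15,1.09)
v5: (-1.5,5) → rotate → (-4.39899,-2.81049) → ×s → (-2.40295,-1.53523) → (-2.40,-1.54)

Cross-section at z=8.25: (-1.58,-2.44) (2.70,0.48) (-0.52,1.84) (-3.15,1.09) (-2.40,-1.54)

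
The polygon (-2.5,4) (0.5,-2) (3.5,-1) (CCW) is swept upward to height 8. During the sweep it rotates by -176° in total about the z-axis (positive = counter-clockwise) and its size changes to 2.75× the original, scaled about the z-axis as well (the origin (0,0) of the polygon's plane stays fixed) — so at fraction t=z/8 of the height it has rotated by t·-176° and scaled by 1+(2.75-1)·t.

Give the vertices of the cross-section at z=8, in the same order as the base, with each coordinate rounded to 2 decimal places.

t = z/height = 8/8 = 1
s = 1 + (scale-1)·z/height = 1 + (2.75-1)·8/8 = 2.750000
θ = twist·z/height = -176°·8/8 = -176.0000° = -3.071779 rad
cos θ = -0.997564, sin θ = -0.069756 (intermediates below are computed at full precision and shown rounded to 5 d.p.)
v1: (-2.5,4) → rotate → (2.77294,-3.81587) → ×s → (7.62557,-10.49363) → (7.63,-10.49)
v2: (0.5,-2) → rotate → (-0.63829,1.96025) → ×s → (-1.75531,5.39069) → (-1.76,5.39)
v3: (3.5,-1) → rotate → (-3.56123,0.75342) → ×s → (-9.79338,2.07190) → (-9.79,2.07)

Cross-section at z=8: (7.63,-10.49) (-1.76,5.39) (-9.79,2.07)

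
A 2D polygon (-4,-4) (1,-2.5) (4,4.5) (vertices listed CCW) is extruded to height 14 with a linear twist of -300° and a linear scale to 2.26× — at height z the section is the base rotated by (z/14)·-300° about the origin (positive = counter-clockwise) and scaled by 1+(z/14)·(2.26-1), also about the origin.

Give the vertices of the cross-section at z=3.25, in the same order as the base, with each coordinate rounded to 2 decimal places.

Cross-section at z=3.25: (-6.65,3.05) (-2.58,-2.34) (7.25,-2.82)

t = z/height = 3.25/14 = 0.232143
s = 1 + (scale-1)·z/height = 1 + (2.26-1)·3.25/14 = 1.292500
θ = twist·z/height = -300°·3.25/14 = -69.6429° = -1.215497 rad
cos θ = 0.347871, sin θ = -0.937542 (intermediates below are computed at full precision and shown rounded to 5 d.p.)
v1: (-4,-4) → rotate → (-5.14165,2.35869) → ×s → (-6.64559,3.04860) → (-6.65,3.05)
v2: (1,-2.5) → rotate → (-1.99599,-1.80722) → ×s → (-2.57981,-2.33583) → (-2.58,-2.34)
v3: (4,4.5) → rotate → (5.61042,-2.18475) → ×s → (7.25147,-2.82379) → (7.25,-2.82)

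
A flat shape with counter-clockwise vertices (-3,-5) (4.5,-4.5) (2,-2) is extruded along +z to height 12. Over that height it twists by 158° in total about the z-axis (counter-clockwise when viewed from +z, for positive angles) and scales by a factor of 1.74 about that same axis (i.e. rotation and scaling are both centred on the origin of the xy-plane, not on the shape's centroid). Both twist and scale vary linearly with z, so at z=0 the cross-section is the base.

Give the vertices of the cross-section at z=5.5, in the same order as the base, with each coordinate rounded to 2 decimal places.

t = z/height = 5.5/12 = 0.458333
s = 1 + (scale-1)·z/height = 1 + (1.74-1)·5.5/12 = 1.339167
θ = twist·z/height = 158°·5.5/12 = 72.4167° = 1.263909 rad
cos θ = 0.302093, sin θ = 0.953279 (intermediates below are computed at full precision and shown rounded to 5 d.p.)
v1: (-3,-5) → rotate → (3.86012,-4.37030) → ×s → (5.16934,-5.85256) → (5.17,-5.85)
v2: (4.5,-4.5) → rotate → (5.64917,2.93034) → ×s → (7.56518,3.92421) → (7.57,3.92)
v3: (2,-2) → rotate → (2.51074,1.30237) → ×s → (3.36230,1.74409) → (3.36,1.74)

Cross-section at z=5.5: (5.17,-5.85) (7.57,3.92) (3.36,1.74)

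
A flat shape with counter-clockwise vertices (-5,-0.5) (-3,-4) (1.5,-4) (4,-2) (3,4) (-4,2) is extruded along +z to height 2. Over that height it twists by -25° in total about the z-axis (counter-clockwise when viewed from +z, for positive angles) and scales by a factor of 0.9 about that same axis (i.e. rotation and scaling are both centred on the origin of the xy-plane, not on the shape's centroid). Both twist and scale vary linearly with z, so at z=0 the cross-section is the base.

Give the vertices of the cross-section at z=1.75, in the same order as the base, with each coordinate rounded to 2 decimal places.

t = z/height = 1.75/2 = 0.875
s = 1 + (scale-1)·z/height = 1 + (0.9-1)·1.75/2 = 0.912500
θ = twist·z/height = -25°·1.75/2 = -21.8750° = -0.381791 rad
cos θ = 0.927999, sin θ = -0.372583 (intermediates below are computed at full precision and shown rounded to 5 d.p.)
v1: (-5,-0.5) → rotate → (-4.82629,1.39892) → ×s → (-4.40399,1.27651) → (-4.40,1.28)
v2: (-3,-4) → rotate → (-4.27433,-2.59425) → ×s → (-3.90032,-2.36725) → (-3.90,-2.37)
v3: (1.5,-4) → rotate → (-0.09833,-4.27087) → ×s → (-0.08973,-3.89717) → (-0.09,-3.90)
v4: (4,-2) → rotate → (2.96683,-3.34633) → ×s → (2.70723,-3.05353) → (2.71,-3.05)
v5: (3,4) → rotate → (4.27433,2.59425) → ×s → (3.90032,2.36725) → (3.90,2.37)
v6: (-4,2) → rotate → (-2.96683,3.34633) → ×s → (-2.70723,3.05353) → (-2.71,3.05)

Cross-section at z=1.75: (-4.40,1.28) (-3.90,-2.37) (-0.09,-3.90) (2.71,-3.05) (3.90,2.37) (-2.71,3.05)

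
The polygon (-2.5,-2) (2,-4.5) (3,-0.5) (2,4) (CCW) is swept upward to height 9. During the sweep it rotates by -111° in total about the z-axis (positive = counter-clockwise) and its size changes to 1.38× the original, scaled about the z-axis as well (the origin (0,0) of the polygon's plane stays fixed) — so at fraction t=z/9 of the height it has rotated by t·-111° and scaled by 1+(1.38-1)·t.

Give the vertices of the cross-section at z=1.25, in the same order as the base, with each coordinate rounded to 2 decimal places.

t = z/height = 1.25/9 = 0.138889
s = 1 + (scale-1)·z/height = 1 + (1.38-1)·1.25/9 = 1.052778
θ = twist·z/height = -111°·1.25/9 = -15.4167° = -0.269072 rad
cos θ = 0.964018, sin θ = -0.265837 (intermediates below are computed at full precision and shown rounded to 5 d.p.)
v1: (-2.5,-2) → rotate → (-2.94172,-1.26344) → ×s → (-3.09698,-1.33013) → (-3.10,-1.33)
v2: (2,-4.5) → rotate → (0.73177,-4.86975) → ×s → (0.77039,-5.12677) → (0.77,-5.13)
v3: (3,-0.5) → rotate → (2.75914,-1.27952) → ×s → (2.90476,-1.34705) → (2.90,-1.35)
v4: (2,4) → rotate → (2.99138,3.32440) → ×s → (3.14926,3.49985) → (3.15,3.50)

Cross-section at z=1.25: (-3.10,-1.33) (0.77,-5.13) (2.90,-1.35) (3.15,3.50)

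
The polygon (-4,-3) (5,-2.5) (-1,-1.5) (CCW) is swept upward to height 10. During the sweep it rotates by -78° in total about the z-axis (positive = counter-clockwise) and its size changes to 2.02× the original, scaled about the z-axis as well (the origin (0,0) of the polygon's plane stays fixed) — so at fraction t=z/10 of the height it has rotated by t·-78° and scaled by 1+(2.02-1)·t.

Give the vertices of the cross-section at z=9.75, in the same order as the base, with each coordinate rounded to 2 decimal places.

Cross-section at z=9.75: (-7.73,6.30) (-2.44,-10.88) (-3.38,1.21)

t = z/height = 9.75/10 = 0.975
s = 1 + (scale-1)·z/height = 1 + (2.02-1)·9.75/10 = 1.994500
θ = twist·z/height = -78°·9.75/10 = -76.0500° = -1.327323 rad
cos θ = 0.241075, sin θ = -0.970506 (intermediates below are computed at full precision and shown rounded to 5 d.p.)
v1: (-4,-3) → rotate → (-3.87582,3.15880) → ×s → (-7.73032,6.30023) → (-7.73,6.30)
v2: (5,-2.5) → rotate → (-1.22089,-5.45522) → ×s → (-2.43507,-10.88044) → (-2.44,-10.88)
v3: (-1,-1.5) → rotate → (-1.69683,0.60889) → ×s → (-3.38434,1.21444) → (-3.38,1.21)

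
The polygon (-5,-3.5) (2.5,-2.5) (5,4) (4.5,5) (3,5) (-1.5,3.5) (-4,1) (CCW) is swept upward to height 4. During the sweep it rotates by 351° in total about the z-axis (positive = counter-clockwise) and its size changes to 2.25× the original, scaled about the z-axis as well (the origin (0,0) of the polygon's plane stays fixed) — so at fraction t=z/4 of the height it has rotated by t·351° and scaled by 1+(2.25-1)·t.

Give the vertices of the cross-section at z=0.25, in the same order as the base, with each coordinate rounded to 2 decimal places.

Cross-section at z=0.25: (-3.59,-5.51) (3.51,-1.49) (3.39,6.01) (2.49,6.81) (0.99,6.21) (-2.91,2.90) (-4.40,-0.61)

t = z/height = 0.25/4 = 0.0625
s = 1 + (scale-1)·z/height = 1 + (2.25-1)·0.25/4 = 1.078125
θ = twist·z/height = 351°·0.25/4 = 21.9375° = 0.382882 rad
cos θ = 0.927592, sin θ = 0.373595 (intermediates below are computed at full precision and shown rounded to 5 d.p.)
v1: (-5,-3.5) → rotate → (-3.33038,-5.11455) → ×s → (-3.59056,-5.51412) → (-3.59,-5.51)
v2: (2.5,-2.5) → rotate → (3.25297,-1.38499) → ×s → (3.50711,-1.49319) → (3.51,-1.49)
v3: (5,4) → rotate → (3.14358,5.57834) → ×s → (3.38917,6.01415) → (3.39,6.01)
v4: (4.5,5) → rotate → (2.30619,6.31914) → ×s → (2.48636,6.81282) → (2.49,6.81)
v5: (3,5) → rotate → (0.91480,5.75874) → ×s → (0.98627,6.20865) → (0.99,6.21)
v6: (-1.5,3.5) → rotate → (-2.69897,2.68618) → ×s → (-2.90983,2.89604) → (-2.91,2.90)
v7: (-4,1) → rotate → (-4.08396,-0.56679) → ×s → (-4.40302,-0.61107) → (-4.40,-0.61)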